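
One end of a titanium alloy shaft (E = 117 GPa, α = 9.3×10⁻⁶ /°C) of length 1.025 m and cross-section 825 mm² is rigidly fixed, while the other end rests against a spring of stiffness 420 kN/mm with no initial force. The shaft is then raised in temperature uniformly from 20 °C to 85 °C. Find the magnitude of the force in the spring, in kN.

P ≈ 47.7 kN

Free thermal expansion: δ_free = αΔT L = 9.3×10⁻⁶ × 65 × 1025 = 0.6196 mm.
With a force P in the spring, the elastic change of the shaft is PL/(AE) and that of the spring is P/k; compatibility requires their sum to equal δ_free.
P [ L/(AE) + 1/k ] = δ_free → P [ 1025/(825×117×10³) + 1/(420×10³) ] = 0.6196.
P = 0.6196 / 1.3×10⁻⁵ = 47660 N.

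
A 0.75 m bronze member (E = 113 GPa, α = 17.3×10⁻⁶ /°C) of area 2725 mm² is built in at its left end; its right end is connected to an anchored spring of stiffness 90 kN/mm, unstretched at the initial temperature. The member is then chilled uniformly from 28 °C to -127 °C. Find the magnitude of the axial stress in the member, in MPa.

σ ≈ 54.5 MPa (tensile)

The unrestrained thermal change is αΔT L = 17.3×10⁻⁶ × 155 × 750 = 2.011 mm.
With a force P in the spring, the elastic change of the member is PL/(AE) and that of the spring is P/k; compatibility requires their sum to equal δ_free.
So P = δ_free / [L/(AE) + 1/k] = 2.011 / [ 750/(2725×113×10³) + 1/(90×10³) ].
P = 2.011 / 1.355×10⁻⁵ = 148500 N.
σ = P/A = 148500/2725 = 54.48 MPa.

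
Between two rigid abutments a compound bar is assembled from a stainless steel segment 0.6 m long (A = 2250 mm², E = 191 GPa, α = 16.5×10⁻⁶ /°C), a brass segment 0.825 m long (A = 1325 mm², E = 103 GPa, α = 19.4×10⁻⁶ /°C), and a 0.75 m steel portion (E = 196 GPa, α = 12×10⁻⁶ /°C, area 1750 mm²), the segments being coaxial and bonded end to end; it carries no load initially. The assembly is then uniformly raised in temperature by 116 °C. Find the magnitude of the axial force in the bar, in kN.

P ≈ 421 kN (compressive)

If the supports were absent, the total length change would be Σ αᵢΔT Lᵢ = 16.5×10⁻⁶×116×600 + 19.4×10⁻⁶×116×825 + 12×10⁻⁶×116×750 = 4.049 mm.
Since the ends are fixed, an axial force P builds up, equal in every segment, with P · Σ Lᵢ/(AᵢEᵢ) = δ_free.
Σ Lᵢ/(AᵢEᵢ) = 600/(2250×191×10³) + 825/(1325×103×10³) + 750/(1750×196×10³) = 9.628×10⁻⁶ mm/N.
Hence P = δ_free / Σ(L/AE) = 4.049/9.628×10⁻⁶ = 420.6 kN (compressive).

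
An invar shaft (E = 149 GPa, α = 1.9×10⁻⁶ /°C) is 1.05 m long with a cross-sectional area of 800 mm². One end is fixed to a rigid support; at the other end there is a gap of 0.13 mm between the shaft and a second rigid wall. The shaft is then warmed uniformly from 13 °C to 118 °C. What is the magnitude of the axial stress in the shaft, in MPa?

Free thermal elongation = αΔT L = 1.9×10⁻⁶ × 105 × 1050 = 0.2095 mm.
The gap closes (δ_free > 0.13 mm) and the wall then resists a further 0.2095 − 0.13 = 0.07947 mm of expansion.
So σ = E(δ_free − g)/L = 149×10³ × 0.07947/1050 = 11.28 MPa.

σ ≈ 11.3 MPa (compressive)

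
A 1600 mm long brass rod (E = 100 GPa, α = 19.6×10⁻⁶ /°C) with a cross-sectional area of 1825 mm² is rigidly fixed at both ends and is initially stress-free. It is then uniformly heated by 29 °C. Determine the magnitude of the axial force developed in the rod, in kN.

Full restraint means ε = 0, so the stress is σ = EαΔT = 100×10³ × 19.6×10⁻⁶ × 29 = 56.84 MPa.
Then P = σA = 56.84 × 1825 mm² = 103.7 kN, compressive.

P ≈ 104 kN (compressive)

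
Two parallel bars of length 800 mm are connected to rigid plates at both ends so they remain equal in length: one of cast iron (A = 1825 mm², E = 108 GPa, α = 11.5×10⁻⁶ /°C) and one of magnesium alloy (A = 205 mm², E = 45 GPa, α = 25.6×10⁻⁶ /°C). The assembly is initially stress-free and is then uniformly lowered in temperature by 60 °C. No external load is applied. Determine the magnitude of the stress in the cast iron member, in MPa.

σ ≈ 4.09 MPa (compressive)

The magnesium alloy has the larger α, so on cooling it would change length more than the cast iron if both were free. The rigid plates force a common final length, so the magnesium alloy is put into tension and the cast iron into compression, with equal and opposite forces P (no external load).
Setting the final lengths equal and cancelling L: (α₁ − α₂)ΔT = P/(A₁E₁) + P/(A₂E₂).
|α₁ − α₂|·ΔT = 14.1×10⁻⁶ × 60 = 0.000846.
1/(A₁E₁) + 1/(A₂E₂) = 1/(1825×108×10³) + 1/(205×45×10³) = 1.135×10⁻⁷ N⁻¹.
P = 0.000846 / 1.135×10⁻⁷ = 7455 N = 7.455 kN.
σ_{cast iron} = P/A₁ = 7455/1825 = 4.085 MPa, compressive.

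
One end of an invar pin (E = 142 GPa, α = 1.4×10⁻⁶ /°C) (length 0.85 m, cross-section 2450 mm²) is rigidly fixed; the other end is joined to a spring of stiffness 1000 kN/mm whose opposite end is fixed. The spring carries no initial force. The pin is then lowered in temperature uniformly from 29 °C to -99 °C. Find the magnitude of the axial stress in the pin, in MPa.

σ ≈ 18.1 MPa (tensile)

If the spring were absent the pin would shorten by αΔT L = 1.4×10⁻⁶ × 128 × 850 = 0.1523 mm.
With a force P in the spring, the elastic change of the pin is PL/(AE) and that of the spring is P/k; compatibility requires their sum to equal δ_free.
P [ L/(AE) + 1/k ] = δ_free → P [ 850/(2450×142×10³) + 1/(1000×10³) ] = 0.1523.
P = 0.1523 / 3.443×10⁻⁶ = 44240 N.
σ = P/A = 44240/2450 = 18.06 MPa.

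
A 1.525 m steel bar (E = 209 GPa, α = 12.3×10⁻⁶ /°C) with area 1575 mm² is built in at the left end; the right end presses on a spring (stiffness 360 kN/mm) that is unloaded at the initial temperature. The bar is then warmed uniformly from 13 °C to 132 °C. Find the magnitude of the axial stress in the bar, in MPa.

If the spring were absent the bar would lengthen by αΔT L = 12.3×10⁻⁶ × 119 × 1525 = 2.232 mm.
With a force P in the spring, the elastic change of the bar is PL/(AE) and that of the spring is P/k; compatibility requires their sum to equal δ_free.
P [ L/(AE) + 1/k ] = δ_free → P [ 1525/(1575×209×10³) + 1/(360×10³) ] = 2.232.
P = 2.232 / 7.411×10⁻⁶ = 301200 N.
σ = P/A = 301200/1575 = 191.2 MPa.

σ ≈ 191 MPa (compressive)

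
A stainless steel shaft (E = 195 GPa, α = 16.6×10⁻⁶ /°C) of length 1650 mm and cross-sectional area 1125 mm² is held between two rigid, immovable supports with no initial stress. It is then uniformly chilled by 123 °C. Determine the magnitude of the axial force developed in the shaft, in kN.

The ends cannot move, so σ = EαΔT = 195×10³ × 16.6×10⁻⁶ × 123 = 398.2 MPa.
P = AEαΔT = 1125 × 195×10³ × 16.6×10⁻⁶ × 123 = 447.9 kN (tensile).

P ≈ 448 kN (tensile)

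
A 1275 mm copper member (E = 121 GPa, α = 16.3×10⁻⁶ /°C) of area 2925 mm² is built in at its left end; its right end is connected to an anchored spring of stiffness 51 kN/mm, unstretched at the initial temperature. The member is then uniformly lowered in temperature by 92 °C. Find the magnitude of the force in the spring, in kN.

P ≈ 82.4 kN

If the spring were absent the member would shorten by αΔT L = 16.3×10⁻⁶ × 92 × 1275 = 1.912 mm.
With a force P in the spring, the elastic change of the member is PL/(AE) and that of the spring is P/k; compatibility requires their sum to equal δ_free.
So P = δ_free / [L/(AE) + 1/k] = 1.912 / [ 1275/(2925×121×10³) + 1/(51×10³) ].
P = 1.912 / 2.321×10⁻⁵ = 82380 N.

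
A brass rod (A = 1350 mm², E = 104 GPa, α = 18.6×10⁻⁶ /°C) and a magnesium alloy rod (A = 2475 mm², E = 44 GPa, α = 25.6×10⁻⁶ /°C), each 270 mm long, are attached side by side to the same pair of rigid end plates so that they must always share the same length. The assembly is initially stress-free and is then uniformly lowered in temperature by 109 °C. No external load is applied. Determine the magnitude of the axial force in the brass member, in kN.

P ≈ 46.8 kN (compressive in the brass)

Equilibrium of a rigid end plate with no external load gives equal and opposite internal forces ±P in the two members. Since α_{magnesium alloy} > α_{brass}, cooling drives the magnesium alloy into tension and the brass into compression.
Setting the final lengths equal and cancelling L: (α₁ − α₂)ΔT = P/(A₁E₁) + P/(A₂E₂).
|α₁ − α₂|·ΔT = 7×10⁻⁶ × 109 = 0.000763.
1/(A₁E₁) + 1/(A₂E₂) = 1/(1350×104×10³) + 1/(2475×44×10³) = 1.631×10⁻⁸ N⁻¹.
So P = 0.000763 / 1.631×10⁻⁸ = 46.79 kN.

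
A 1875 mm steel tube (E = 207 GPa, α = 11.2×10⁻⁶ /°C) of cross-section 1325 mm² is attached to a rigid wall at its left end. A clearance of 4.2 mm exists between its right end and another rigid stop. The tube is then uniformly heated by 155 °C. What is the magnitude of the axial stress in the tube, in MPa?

σ ≈ 0 MPa

Unrestrained expansion: δ_free = αΔT L = 11.2×10⁻⁶ × 155 × 1875 = 3.255 mm.
Since δ_free = 3.25 mm is less than the 4.2 mm gap, the tube never touches the wall. No axial force develops.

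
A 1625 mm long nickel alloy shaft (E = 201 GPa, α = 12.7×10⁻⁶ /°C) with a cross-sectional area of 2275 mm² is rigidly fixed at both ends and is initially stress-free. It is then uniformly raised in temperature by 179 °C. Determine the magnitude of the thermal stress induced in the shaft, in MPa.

Because both ends are immovable the net strain is zero, and the suppressed thermal strain is αΔT = 12.7×10⁻⁶ × 179 = 2273.3×10⁻⁶.
Hence σ = E·αΔT = 201×10³ × 2273.3×10⁻⁶ = 456.9 MPa, compressive.

σ ≈ 457 MPa (compressive)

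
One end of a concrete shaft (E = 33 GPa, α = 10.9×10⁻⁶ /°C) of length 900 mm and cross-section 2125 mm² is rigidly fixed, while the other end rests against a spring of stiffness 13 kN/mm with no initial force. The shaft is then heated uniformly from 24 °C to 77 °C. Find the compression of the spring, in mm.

δ ≈ 0.446 mm

Free thermal expansion: δ_free = αΔT L = 10.9×10⁻⁶ × 53 × 900 = 0.5199 mm.
With a force P in the spring, the elastic change of the shaft is PL/(AE) and that of the spring is P/k; compatibility requires their sum to equal δ_free.
P [ L/(AE) + 1/k ] = δ_free → P [ 900/(2125×33×10³) + 1/(13×10³) ] = 0.5199.
P = 0.5199 / 8.976×10⁻⁵ = 5793 N.
Spring compression = P/k = 5793/(13×10³) = 0.4456 mm.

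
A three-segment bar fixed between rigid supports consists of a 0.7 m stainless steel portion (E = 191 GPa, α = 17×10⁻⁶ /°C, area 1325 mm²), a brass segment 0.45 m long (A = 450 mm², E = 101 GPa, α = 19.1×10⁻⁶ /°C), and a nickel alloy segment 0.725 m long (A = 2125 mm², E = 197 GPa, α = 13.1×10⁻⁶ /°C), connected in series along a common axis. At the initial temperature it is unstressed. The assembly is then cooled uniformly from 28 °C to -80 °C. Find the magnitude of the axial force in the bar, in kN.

If the supports were absent, the total length change would be Σ αᵢΔT Lᵢ = 17×10⁻⁶×108×700 + 19.1×10⁻⁶×108×450 + 13.1×10⁻⁶×108×725 = 3.239 mm.
The walls prevent any net length change, so an axial force P (same in every segment) develops. Compatibility: P · Σ Lᵢ/(AᵢEᵢ) = δ_free.
The series flexibility is Σ Lᵢ/(AᵢEᵢ) = 700/(1325×191×10³) + 450/(450×101×10³) + 725/(2125×197×10³) = 1.44×10⁻⁵ mm/N.
Hence P = δ_free / Σ(L/AE) = 3.239/1.44×10⁻⁵ = 225 kN (tensile).

P ≈ 225 kN (tensile)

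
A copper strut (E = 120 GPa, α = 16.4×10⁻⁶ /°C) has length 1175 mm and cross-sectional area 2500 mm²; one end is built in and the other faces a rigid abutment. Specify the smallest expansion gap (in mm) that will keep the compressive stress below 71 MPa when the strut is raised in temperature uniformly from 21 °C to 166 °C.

Free expansion if unrestrained: δ_free = αΔT L = 16.4×10⁻⁶ × 145 × 1175 = 2.794 mm.
At the allowable stress the elastic shortening the wall may impose is σL/E = 71 × 1175 / (120×10³) = 0.6952 mm.
The gap must absorb the remainder: g_min = 2.794 − 0.6952 = 2.099 mm.

g ≈ 2.1 mm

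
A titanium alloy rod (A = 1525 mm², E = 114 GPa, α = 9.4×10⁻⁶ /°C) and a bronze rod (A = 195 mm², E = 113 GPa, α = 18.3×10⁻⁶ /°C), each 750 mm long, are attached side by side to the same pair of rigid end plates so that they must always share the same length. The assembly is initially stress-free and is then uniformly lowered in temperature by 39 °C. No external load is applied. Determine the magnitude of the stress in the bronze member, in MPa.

σ ≈ 34.8 MPa (tensile)

Equilibrium of a rigid end plate with no external load gives equal and opposite internal forces ±P in the two members. Since α_{bronze} > α_{titanium alloy}, cooling drives the bronze into tension and the titanium alloy into compression.
Equating the net (thermal + elastic) strains gives |α₁ − α₂|·ΔT = P·[1/(A₁E₁) + 1/(A₂E₂)].
|α₁ − α₂|·ΔT = 8.9×10⁻⁶ × 39 = 0.0003471.
1/(A₁E₁) + 1/(A₂E₂) = 1/(1525×114×10³) + 1/(195×113×10³) = 5.113×10⁻⁸ N⁻¹.
So P = 0.0003471 / 5.113×10⁻⁸ = 6.788 kN.
σ_{bronze} = P/A₂ = 6788/195 = 34.81 MPa, tensile.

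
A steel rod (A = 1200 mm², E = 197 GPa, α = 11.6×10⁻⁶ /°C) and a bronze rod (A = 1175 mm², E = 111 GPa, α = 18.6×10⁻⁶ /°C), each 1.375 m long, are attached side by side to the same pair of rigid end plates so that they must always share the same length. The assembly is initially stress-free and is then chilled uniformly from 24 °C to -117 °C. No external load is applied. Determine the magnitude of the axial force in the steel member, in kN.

Equilibrium of a rigid end plate with no external load gives equal and opposite internal forces ±P in the two members. Since α_{bronze} > α_{steel}, cooling drives the bronze into tension and the steel into compression.
Setting the final lengths equal and cancelling L: (α₁ − α₂)ΔT = P/(A₁E₁) + P/(A₂E₂).
|α₁ − α₂|·ΔT = 7×10⁻⁶ × 141 = 0.000987.
1/(A₁E₁) + 1/(A₂E₂) = 1/(1200×197×10³) + 1/(1175×111×10³) = 1.19×10⁻⁸ N⁻¹.
P = 0.000987 / 1.19×10⁻⁸ = 82960 N = 82.96 kN.

P ≈ 83 kN (compressive in the steel)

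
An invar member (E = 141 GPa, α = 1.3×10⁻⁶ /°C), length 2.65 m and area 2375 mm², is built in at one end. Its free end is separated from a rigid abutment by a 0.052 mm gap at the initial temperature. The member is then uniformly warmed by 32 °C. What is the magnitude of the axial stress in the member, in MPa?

Free thermal elongation = αΔT L = 1.3×10⁻⁶ × 32 × 2650 = 0.1102 mm.
The gap closes (δ_free > 0.052 mm) and the wall then resists a further 0.1102 − 0.052 = 0.05824 mm of expansion.
Compatibility: PL/(AE) = 0.05824 mm, so σ = P/A = E × (0.05824/2650) = 3.099 MPa.

σ ≈ 3.1 MPa (compressive)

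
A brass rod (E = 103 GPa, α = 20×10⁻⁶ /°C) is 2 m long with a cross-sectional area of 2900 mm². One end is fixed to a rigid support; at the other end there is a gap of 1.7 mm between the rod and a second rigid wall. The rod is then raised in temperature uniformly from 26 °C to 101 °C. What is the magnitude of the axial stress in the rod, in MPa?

σ ≈ 66.9 MPa (compressive)

Unrestrained expansion: δ_free = αΔT L = 20×10⁻⁶ × 75 × 2000 = 3 mm.
The gap closes (δ_free > 1.7 mm) and the wall then resists a further 3 − 1.7 = 1.3 mm of expansion.
Compatibility: PL/(AE) = 1.3 mm, so σ = P/A = E × (1.3/2000) = 66.95 MPa.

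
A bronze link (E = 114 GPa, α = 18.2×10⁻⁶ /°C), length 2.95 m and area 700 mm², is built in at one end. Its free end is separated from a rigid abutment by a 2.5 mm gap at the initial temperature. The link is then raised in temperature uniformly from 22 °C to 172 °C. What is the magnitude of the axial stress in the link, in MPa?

Free thermal elongation = αΔT L = 18.2×10⁻⁶ × 150 × 2950 = 8.053 mm.
This exceeds the 2.5 mm gap, so the wall pushes back. The portion of expansion that must be recovered elastically is δ_free − gap = 8.053 − 2.5 = 5.553 mm.
Compatibility: PL/(AE) = 5.553 mm, so σ = P/A = E × (5.553/2950) = 214.6 MPa.

σ ≈ 215 MPa (compressive)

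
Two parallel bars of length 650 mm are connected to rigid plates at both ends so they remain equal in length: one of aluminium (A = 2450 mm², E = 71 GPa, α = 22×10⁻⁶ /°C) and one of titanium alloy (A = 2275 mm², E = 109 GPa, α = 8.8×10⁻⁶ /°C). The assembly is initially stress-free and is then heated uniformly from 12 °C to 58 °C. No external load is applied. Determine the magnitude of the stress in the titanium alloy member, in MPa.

σ ≈ 27.3 MPa (tensile)

The aluminium has the larger α, so on heating it would change length more than the titanium alloy if both were free. The rigid plates force a common final length, so the aluminium is put into compression and the titanium alloy into tension, with equal and opposite forces P (no external load).
Setting the final lengths equal and cancelling L: (α₁ − α₂)ΔT = P/(A₁E₁) + P/(A₂E₂).
|α₁ − α₂|·ΔT = 13.2×10⁻⁶ × 46 = 0.0006072.
1/(A₁E₁) + 1/(A₂E₂) = 1/(2450×71×10³) + 1/(2275×109×10³) = 9.781×10⁻⁹ N⁻¹.
P = 0.0006072 / 9.781×10⁻⁹ = 62080 N = 62.08 kN.
σ_{titanium alloy} = P/A₂ = 62080/2275 = 27.29 MPa, tensile.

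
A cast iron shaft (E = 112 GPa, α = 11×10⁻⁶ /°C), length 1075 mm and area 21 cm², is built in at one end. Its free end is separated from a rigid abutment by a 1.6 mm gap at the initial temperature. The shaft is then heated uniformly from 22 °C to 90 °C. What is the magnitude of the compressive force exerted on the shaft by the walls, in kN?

If the wall were absent the shaft would grow by αΔT L = 11×10⁻⁶ × 68 × 1075 = 0.8041 mm.
Since δ_free = 0.804 mm is less than the 1.6 mm gap, the shaft never touches the wall. No axial force develops.

P ≈ 0 kN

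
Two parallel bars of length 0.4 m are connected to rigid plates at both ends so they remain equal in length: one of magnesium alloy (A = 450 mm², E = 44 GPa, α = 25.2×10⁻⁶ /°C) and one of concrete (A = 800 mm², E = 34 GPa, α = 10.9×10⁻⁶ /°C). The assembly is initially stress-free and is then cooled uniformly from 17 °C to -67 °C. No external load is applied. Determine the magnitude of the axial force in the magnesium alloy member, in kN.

Equilibrium of a rigid end plate with no external load gives equal and opposite internal forces ±P in the two members. Since α_{magnesium alloy} > α_{concrete}, cooling drives the magnesium alloy into tension and the concrete into compression.
Setting the final lengths equal and cancelling L: (α₁ − α₂)ΔT = P/(A₁E₁) + P/(A₂E₂).
|α₁ − α₂|·ΔT = 14.3×10⁻⁶ × 84 = 0.001201.
1/(A₁E₁) + 1/(A₂E₂) = 1/(450×44×10³) + 1/(800×34×10³) = 8.727×10⁻⁸ N⁻¹.
P = 0.001201 / 8.727×10⁻⁸ = 13760 N = 13.76 kN.

P ≈ 13.8 kN (tensile in the magnesium alloy)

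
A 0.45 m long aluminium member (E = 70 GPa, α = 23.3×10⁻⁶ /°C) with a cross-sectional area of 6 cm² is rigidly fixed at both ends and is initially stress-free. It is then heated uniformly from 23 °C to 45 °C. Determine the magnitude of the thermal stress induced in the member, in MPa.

σ ≈ 35.9 MPa (compressive)

The supports are rigid, so the total axial strain is zero. The restrained thermal strain is ε = αΔT = 23.3×10⁻⁶ × 22 = 512.6×10⁻⁶.
The stress required to suppress this strain is σ = Eε = 70×10³ × 512.6×10⁻⁶ = 35.88 MPa, compressive since the member is trying to expand.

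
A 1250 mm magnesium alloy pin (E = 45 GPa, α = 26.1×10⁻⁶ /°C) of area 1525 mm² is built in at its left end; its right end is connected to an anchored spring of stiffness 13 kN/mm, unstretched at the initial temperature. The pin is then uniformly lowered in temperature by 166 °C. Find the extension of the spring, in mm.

δ ≈ 4.38 mm

The unrestrained thermal change is αΔT L = 26.1×10⁻⁶ × 166 × 1250 = 5.416 mm.
With a force P in the spring, the elastic change of the pin is PL/(AE) and that of the spring is P/k; compatibility requires their sum to equal δ_free.
P [ L/(AE) + 1/k ] = δ_free → P [ 1250/(1525×45×10³) + 1/(13×10³) ] = 5.416.
P = 5.416 / 9.514×10⁻⁵ = 56930 N.
Spring extension = P/k = 56930/(13×10³) = 4.379 mm.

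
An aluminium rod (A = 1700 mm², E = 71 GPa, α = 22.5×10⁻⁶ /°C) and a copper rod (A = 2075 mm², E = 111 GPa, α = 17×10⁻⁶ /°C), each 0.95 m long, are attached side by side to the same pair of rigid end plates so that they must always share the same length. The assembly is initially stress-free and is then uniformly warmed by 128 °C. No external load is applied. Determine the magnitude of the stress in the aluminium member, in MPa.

σ ≈ 32.8 MPa (compressive)

The aluminium has the larger α, so on heating it would change length more than the copper if both were free. The rigid plates force a common final length, so the aluminium is put into compression and the copper into tension, with equal and opposite forces P (no external load).
Equating the net (thermal + elastic) strains gives |α₁ − α₂|·ΔT = P·[1/(A₁E₁) + 1/(A₂E₂)].
|α₁ − α₂|·ΔT = 5.5×10⁻⁶ × 128 = 0.000704.
1/(A₁E₁) + 1/(A₂E₂) = 1/(1700×71×10³) + 1/(2075×111×10³) = 1.263×10⁻⁸ N⁻¹.
So P = 0.000704 / 1.263×10⁻⁸ = 55.75 kN.
σ_{aluminium} = P/A₁ = 55750/1700 = 32.8 MPa, compressive.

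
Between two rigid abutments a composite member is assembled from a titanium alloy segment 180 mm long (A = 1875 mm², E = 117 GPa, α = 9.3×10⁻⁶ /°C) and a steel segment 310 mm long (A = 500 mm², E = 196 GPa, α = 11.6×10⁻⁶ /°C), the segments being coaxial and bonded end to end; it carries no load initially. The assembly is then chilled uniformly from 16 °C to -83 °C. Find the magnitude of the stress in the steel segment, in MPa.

Free thermal contraction of the whole bar: Σ αᵢΔT Lᵢ = 9.3×10⁻⁶×99×180 + 11.6×10⁻⁶×99×310 = 0.5217 mm.
The walls prevent any net length change, so an axial force P (same in every segment) develops. Compatibility: P · Σ Lᵢ/(AᵢEᵢ) = δ_free.
The series flexibility is Σ Lᵢ/(AᵢEᵢ) = 180/(1875×117×10³) + 310/(500×196×10³) = 3.984×10⁻⁶ mm/N.
So P = 0.5217 / 3.984×10⁻⁶ = 131 kN, tensile.
σ_{steel} = P / A = 131000 / 500 = 261.9 MPa.

σ ≈ 262 MPa (tensile)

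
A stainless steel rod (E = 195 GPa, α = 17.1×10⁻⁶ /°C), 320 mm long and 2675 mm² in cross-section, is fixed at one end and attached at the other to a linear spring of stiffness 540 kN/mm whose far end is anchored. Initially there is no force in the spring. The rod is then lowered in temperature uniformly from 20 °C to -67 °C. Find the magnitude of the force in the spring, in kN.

Free thermal contraction: δ_free = αΔT L = 17.1×10⁻⁶ × 87 × 320 = 0.4761 mm.
Let P be the tensile force in the spring. The rod extends elastically by PL/(AE) and the spring stretches by P/k; together these equal δ_free.
So P = δ_free / [L/(AE) + 1/k] = 0.4761 / [ 320/(2675×195×10³) + 1/(540×10³) ].
P = 0.4761 / 2.465×10⁻⁶ = 193100 N.

P ≈ 193 kN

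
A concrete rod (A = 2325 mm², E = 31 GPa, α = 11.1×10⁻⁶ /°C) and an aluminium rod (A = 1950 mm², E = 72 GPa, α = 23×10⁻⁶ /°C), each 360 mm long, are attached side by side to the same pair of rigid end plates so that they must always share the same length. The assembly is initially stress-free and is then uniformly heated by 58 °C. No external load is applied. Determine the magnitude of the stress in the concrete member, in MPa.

σ ≈ 14.1 MPa (tensile)

The aluminium has the larger α, so on heating it would change length more than the concrete if both were free. The rigid plates force a common final length, so the aluminium is put into compression and the concrete into tension, with equal and opposite forces P (no external load).
Compatibility of the two members (thermal + elastic change equal): (α₁ − α₂)ΔT = P·[1/(A₁E₁) + 1/(A₂E₂)].
|α₁ − α₂|·ΔT = 11.9×10⁻⁶ × 58 = 0.0006902.
1/(A₁E₁) + 1/(A₂E₂) = 1/(2325×31×10³) + 1/(1950×72×10³) = 2.1×10⁻⁸ N⁻¹.
So P = 0.0006902 / 2.1×10⁻⁸ = 32.87 kN.
σ_{concrete} = P/A₁ = 32870/2325 = 14.14 MPa, tensile.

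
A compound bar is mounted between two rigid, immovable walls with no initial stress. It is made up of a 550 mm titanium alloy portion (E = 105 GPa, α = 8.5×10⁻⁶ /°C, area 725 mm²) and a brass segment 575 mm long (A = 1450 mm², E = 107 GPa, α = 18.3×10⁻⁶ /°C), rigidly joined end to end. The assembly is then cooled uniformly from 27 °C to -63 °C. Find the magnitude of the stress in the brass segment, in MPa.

σ ≈ 86.3 MPa (tensile)

If the supports were absent, the total length change would be Σ αᵢΔT Lᵢ = 8.5×10⁻⁶×90×550 + 18.3×10⁻⁶×90×575 = 1.368 mm.
The rigid supports impose zero overall length change; the single axial force P common to all segments must satisfy P Σ Lᵢ/(AᵢEᵢ) = δ_free.
The series flexibility is Σ Lᵢ/(AᵢEᵢ) = 550/(725×105×10³) + 575/(1450×107×10³) = 1.093×10⁻⁵ mm/N.
P = 1.368 / 1.093×10⁻⁵ = 125100 N = 125.1 kN, tensile.
σ_{brass} = P / A = 125100 / 1450 = 86.29 MPa.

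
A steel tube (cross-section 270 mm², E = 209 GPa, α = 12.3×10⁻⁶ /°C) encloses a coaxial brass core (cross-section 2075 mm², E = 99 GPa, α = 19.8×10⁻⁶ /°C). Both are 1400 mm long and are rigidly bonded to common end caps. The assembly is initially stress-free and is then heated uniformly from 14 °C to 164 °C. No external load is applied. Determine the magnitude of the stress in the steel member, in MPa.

σ ≈ 184 MPa (tensile)

Both members must finish at the same length. With the larger α, the brass tends to over-expand; the plates restrain it, putting the brass in compression and the steel in tension. With no external load the two internal forces are equal and opposite, magnitude P.
Equating the net (thermal + elastic) strains gives |α₁ − α₂|·ΔT = P·[1/(A₁E₁) + 1/(A₂E₂)].
|α₁ − α₂|·ΔT = 7.5×10⁻⁶ × 150 = 0.001125.
1/(A₁E₁) + 1/(A₂E₂) = 1/(270×209×10³) + 1/(2075×99×10³) = 2.259×10⁻⁸ N⁻¹.
So P = 0.001125 / 2.259×10⁻⁸ = 49.8 kN.
σ_{steel} = P/A₁ = 49800/270 = 184.5 MPa, tensile.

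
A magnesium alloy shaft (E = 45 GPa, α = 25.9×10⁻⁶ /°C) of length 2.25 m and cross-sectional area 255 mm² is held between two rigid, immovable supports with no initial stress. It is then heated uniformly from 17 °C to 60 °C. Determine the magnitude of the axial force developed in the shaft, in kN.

The ends cannot move, so σ = EαΔT = 45×10³ × 25.9×10⁻⁶ × 43 = 50.12 MPa.
Axial force P = σA = 50.12 × 255 = 12780 N = 12.78 kN, compressive.

P ≈ 12.8 kN (compressive)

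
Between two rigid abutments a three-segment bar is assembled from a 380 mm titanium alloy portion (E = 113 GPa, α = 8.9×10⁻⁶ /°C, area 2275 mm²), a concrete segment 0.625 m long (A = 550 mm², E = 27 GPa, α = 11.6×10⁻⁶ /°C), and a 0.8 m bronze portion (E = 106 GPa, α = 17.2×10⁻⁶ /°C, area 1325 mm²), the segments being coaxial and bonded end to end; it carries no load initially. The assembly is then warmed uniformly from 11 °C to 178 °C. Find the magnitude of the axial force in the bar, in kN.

P ≈ 82.7 kN (compressive)

If the supports were absent, the total length change would be Σ αᵢΔT Lᵢ = 8.9×10⁻⁶×167×380 + 11.6×10⁻⁶×167×625 + 17.2×10⁻⁶×167×800 = 4.073 mm.
The rigid supports impose zero overall length change; the single axial force P common to all segments must satisfy P Σ Lᵢ/(AᵢEᵢ) = δ_free.
The series flexibility is Σ Lᵢ/(AᵢEᵢ) = 380/(2275×113×10³) + 625/(550×27×10³) + 800/(1325×106×10³) = 4.926×10⁻⁵ mm/N.
P = 4.073 / 4.926×10⁻⁵ = 82690 N = 82.69 kN, compressive.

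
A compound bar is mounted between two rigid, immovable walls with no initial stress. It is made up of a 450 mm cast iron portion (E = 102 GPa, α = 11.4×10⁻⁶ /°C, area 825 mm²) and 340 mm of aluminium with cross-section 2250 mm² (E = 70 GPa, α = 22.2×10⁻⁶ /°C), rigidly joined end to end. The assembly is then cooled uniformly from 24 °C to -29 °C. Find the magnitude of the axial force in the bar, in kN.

Free thermal contraction of the whole bar: Σ αᵢΔT Lᵢ = 11.4×10⁻⁶×53×450 + 22.2×10⁻⁶×53×340 = 0.6719 mm.
Since the ends are fixed, an axial force P builds up, equal in every segment, with P · Σ Lᵢ/(AᵢEᵢ) = δ_free.
The series flexibility is Σ Lᵢ/(AᵢEᵢ) = 450/(825×102×10³) + 340/(2250×70×10³) = 7.506×10⁻⁶ mm/N.
Hence P = δ_free / Σ(L/AE) = 0.6719/7.506×10⁻⁶ = 89.52 kN (tensile).

P ≈ 89.5 kN (tensile)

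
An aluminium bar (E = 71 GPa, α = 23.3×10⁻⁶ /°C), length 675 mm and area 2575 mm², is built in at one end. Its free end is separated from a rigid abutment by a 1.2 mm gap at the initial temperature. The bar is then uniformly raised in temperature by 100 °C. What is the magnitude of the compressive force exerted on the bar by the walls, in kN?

P ≈ 101 kN

If the wall were absent the bar would grow by αΔT L = 23.3×10⁻⁶ × 100 × 675 = 1.573 mm.
The gap closes (δ_free > 1.2 mm) and the wall then resists a further 1.573 − 1.2 = 0.3728 mm of expansion.
Compatibility: PL/(AE) = 0.3728 mm, so σ = P/A = E × (0.3728/675) = 39.21 MPa.
P = σA = 39.21 × 2575 = 101 kN.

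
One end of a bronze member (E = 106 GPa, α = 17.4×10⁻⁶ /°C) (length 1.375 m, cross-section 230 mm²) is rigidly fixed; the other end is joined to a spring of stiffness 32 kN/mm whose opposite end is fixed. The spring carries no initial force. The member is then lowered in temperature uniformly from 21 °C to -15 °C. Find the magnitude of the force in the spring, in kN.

Free thermal contraction: δ_free = αΔT L = 17.4×10⁻⁶ × 36 × 1375 = 0.8613 mm.
With a force P in the spring, the elastic change of the member is PL/(AE) and that of the spring is P/k; compatibility requires their sum to equal δ_free.
P [ L/(AE) + 1/k ] = δ_free → P [ 1375/(230×106×10³) + 1/(32×10³) ] = 0.8613.
P = 0.8613 / 8.765×10⁻⁵ = 9827 N.

P ≈ 9.83 kN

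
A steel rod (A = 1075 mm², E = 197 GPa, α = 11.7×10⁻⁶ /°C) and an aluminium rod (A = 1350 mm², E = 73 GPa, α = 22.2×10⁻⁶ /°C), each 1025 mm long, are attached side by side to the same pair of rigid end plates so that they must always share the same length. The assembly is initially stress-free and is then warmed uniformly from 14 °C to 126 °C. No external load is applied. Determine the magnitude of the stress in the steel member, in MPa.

Equilibrium of a rigid end plate with no external load gives equal and opposite internal forces ±P in the two members. Since α_{aluminium} > α_{steel}, heating drives the aluminium into compression and the steel into tension.
Setting the final lengths equal and cancelling L: (α₁ − α₂)ΔT = P/(A₁E₁) + P/(A₂E₂).
|α₁ − α₂|·ΔT = 10.5×10⁻⁶ × 112 = 0.001176.
1/(A₁E₁) + 1/(A₂E₂) = 1/(1075×197×10³) + 1/(1350×73×10³) = 1.487×10⁻⁸ N⁻¹.
P = 0.001176 / 1.487×10⁻⁸ = 79090 N = 79.09 kN.
σ_{steel} = P/A₁ = 79090/1075 = 73.57 MPa, tensile.

σ ≈ 73.6 MPa (tensile)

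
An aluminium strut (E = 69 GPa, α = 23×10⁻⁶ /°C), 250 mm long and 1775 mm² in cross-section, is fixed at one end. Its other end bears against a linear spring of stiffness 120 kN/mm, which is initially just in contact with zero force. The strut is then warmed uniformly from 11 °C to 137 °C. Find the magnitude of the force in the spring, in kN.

P ≈ 69.8 kN

Free thermal expansion: δ_free = αΔT L = 23×10⁻⁶ × 126 × 250 = 0.7245 mm.
With a force P in the spring, the elastic change of the strut is PL/(AE) and that of the spring is P/k; compatibility requires their sum to equal δ_free.
P [ L/(AE) + 1/k ] = δ_free → P [ 250/(1775×69×10³) + 1/(120×10³) ] = 0.7245.
P = 0.7245 / 1.037×10⁻⁵ = 69830 N.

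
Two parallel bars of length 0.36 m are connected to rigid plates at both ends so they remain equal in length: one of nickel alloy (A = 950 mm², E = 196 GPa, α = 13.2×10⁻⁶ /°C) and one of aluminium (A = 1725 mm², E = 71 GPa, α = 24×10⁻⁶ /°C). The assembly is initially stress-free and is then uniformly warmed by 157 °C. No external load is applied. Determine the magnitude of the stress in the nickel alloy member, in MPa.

σ ≈ 132 MPa (tensile)

Equilibrium of a rigid end plate with no external load gives equal and opposite internal forces ±P in the two members. Since α_{aluminium} > α_{nickel alloy}, heating drives the aluminium into compression and the nickel alloy into tension.
Setting the final lengths equal and cancelling L: (α₁ − α₂)ΔT = P/(A₁E₁) + P/(A₂E₂).
|α₁ − α₂|·ΔT = 10.8×10⁻⁶ × 157 = 0.001696.
1/(A₁E₁) + 1/(A₂E₂) = 1/(950×196×10³) + 1/(1725×71×10³) = 1.354×10⁻⁸ N⁻¹.
P = 0.001696 / 1.354×10⁻⁸ = 125300 N = 125.3 kN.
σ_{nickel alloy} = P/A₁ = 125300/950 = 131.9 MPa, tensile.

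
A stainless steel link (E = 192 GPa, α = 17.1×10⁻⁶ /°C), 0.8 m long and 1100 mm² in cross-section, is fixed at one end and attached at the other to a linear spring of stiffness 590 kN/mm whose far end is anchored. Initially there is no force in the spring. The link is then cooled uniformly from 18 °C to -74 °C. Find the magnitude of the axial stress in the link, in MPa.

σ ≈ 209 MPa (tensile)

The unrestrained thermal change is αΔT L = 17.1×10⁻⁶ × 92 × 800 = 1.259 mm.
Let P be the tensile force in the spring. The link extends elastically by PL/(AE) and the spring stretches by P/k; together these equal δ_free.
So P = δ_free / [L/(AE) + 1/k] = 1.259 / [ 800/(1100×192×10³) + 1/(590×10³) ].
P = 1.259 / 5.483×10⁻⁶ = 229500 N.
σ = P/A = 229500/1100 = 208.7 MPa.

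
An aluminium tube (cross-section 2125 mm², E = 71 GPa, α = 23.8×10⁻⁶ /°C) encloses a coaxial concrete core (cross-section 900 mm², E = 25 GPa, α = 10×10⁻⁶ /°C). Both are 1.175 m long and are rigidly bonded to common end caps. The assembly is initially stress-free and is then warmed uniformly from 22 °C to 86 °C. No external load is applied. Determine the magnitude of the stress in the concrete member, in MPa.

Equilibrium of a rigid end plate with no external load gives equal and opposite internal forces ±P in the two members. Since α_{aluminium} > α_{concrete}, heating drives the aluminium into compression and the concrete into tension.
Setting the final lengths equal and cancelling L: (α₁ − α₂)ΔT = P/(A₁E₁) + P/(A₂E₂).
|α₁ − α₂|·ΔT = 13.8×10⁻⁶ × 64 = 0.0008832.
1/(A₁E₁) + 1/(A₂E₂) = 1/(2125×71×10³) + 1/(900×25×10³) = 5.107×10⁻⁸ N⁻¹.
P = 0.0008832 / 5.107×10⁻⁸ = 17290 N = 17.29 kN.
σ_{concrete} = P/A₂ = 17290/900 = 19.21 MPa, tensile.

σ ≈ 19.2 MPa (tensile)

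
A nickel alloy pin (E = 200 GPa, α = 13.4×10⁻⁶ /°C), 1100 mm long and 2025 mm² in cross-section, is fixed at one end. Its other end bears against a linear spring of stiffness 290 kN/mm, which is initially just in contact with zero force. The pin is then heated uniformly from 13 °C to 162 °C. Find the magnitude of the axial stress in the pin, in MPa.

σ ≈ 176 MPa (compressive)

Free thermal expansion: δ_free = αΔT L = 13.4×10⁻⁶ × 149 × 1100 = 2.196 mm.
With a force P in the spring, the elastic change of the pin is PL/(AE) and that of the spring is P/k; compatibility requires their sum to equal δ_free.
So P = δ_free / [L/(AE) + 1/k] = 2.196 / [ 1100/(2025×200×10³) + 1/(290×10³) ].
P = 2.196 / 6.164×10⁻⁶ = 356300 N.
σ = P/A = 356300/2025 = 175.9 MPa.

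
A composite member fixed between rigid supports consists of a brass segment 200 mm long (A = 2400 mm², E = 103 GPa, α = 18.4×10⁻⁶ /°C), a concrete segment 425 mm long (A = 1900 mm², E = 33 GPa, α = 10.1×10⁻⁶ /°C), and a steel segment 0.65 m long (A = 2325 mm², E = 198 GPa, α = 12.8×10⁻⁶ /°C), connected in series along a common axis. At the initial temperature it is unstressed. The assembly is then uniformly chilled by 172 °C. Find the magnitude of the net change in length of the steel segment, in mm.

Free thermal contraction of the whole bar: Σ αᵢΔT Lᵢ = 18.4×10⁻⁶×172×200 + 10.1×10⁻⁶×172×425 + 12.8×10⁻⁶×172×650 = 2.802 mm.
The walls prevent any net length change, so an axial force P (same in every segment) develops. Compatibility: P · Σ Lᵢ/(AᵢEᵢ) = δ_free.
The series flexibility is Σ Lᵢ/(AᵢEᵢ) = 200/(2400×103×10³) + 425/(1900×33×10³) + 650/(2325×198×10³) = 8.999×10⁻⁶ mm/N.
P = 2.802 / 8.999×10⁻⁶ = 311400 N = 311.4 kN, tensile.
For the steel segment, free thermal change = 12.8×10⁻⁶×172×650 = 1.431 mm and elastic change from P = 311400×650/(2325×198×10³) = 0.4397 mm; these oppose, so the net change is 0.991 mm (segment shortens).

|ΔL| ≈ 0.991 mm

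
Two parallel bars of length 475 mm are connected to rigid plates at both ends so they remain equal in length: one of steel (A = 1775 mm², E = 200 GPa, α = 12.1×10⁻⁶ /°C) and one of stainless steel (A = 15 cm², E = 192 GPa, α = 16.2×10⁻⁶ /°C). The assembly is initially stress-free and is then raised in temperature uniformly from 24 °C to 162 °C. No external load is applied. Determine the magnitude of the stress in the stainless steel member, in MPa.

σ ≈ 60 MPa (compressive)

The stainless steel has the larger α, so on heating it would change length more than the steel if both were free. The rigid plates force a common final length, so the stainless steel is put into compression and the steel into tension, with equal and opposite forces P (no external load).
Equating the net (thermal + elastic) strains gives |α₁ − α₂|·ΔT = P·[1/(A₁E₁) + 1/(A₂E₂)].
|α₁ − α₂|·ΔT = 4.1×10⁻⁶ × 138 = 0.0005658.
1/(A₁E₁) + 1/(A₂E₂) = 1/(1775×200×10³) + 1/(1500×192×10³) = 6.289×10⁻⁹ N⁻¹.
P = 0.0005658 / 6.289×10⁻⁹ = 89960 N = 89.96 kN.
σ_{stainless steel} = P/A₂ = 89960/1500 = 59.98 MPa, compressive.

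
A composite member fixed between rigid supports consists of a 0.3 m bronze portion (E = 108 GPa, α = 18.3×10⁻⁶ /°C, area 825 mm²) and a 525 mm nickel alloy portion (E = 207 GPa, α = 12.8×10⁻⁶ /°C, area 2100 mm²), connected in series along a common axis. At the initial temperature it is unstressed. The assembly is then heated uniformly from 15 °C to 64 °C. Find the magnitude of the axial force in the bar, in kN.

P ≈ 131 kN (compressive)

With the walls removed the bar would change length by δ_free = Σ αᵢΔT Lᵢ = 18.3×10⁻⁶×49×300 + 12.8×10⁻⁶×49×525 = 0.5983 mm.
The walls prevent any net length change, so an axial force P (same in every segment) develops. Compatibility: P · Σ Lᵢ/(AᵢEᵢ) = δ_free.
The series flexibility is Σ Lᵢ/(AᵢEᵢ) = 300/(825×108×10³) + 525/(2100×207×10³) = 4.575×10⁻⁶ mm/N.
So P = 0.5983 / 4.575×10⁻⁶ = 130.8 kN, compressive.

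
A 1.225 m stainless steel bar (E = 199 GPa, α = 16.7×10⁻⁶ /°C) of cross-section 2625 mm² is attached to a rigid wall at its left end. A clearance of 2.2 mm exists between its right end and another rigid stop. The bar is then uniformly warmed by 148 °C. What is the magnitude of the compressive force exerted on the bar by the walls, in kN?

P ≈ 353 kN

If the wall were absent the bar would grow by αΔT L = 16.7×10⁻⁶ × 148 × 1225 = 3.028 mm.
After closing the 2.2 mm clearance, 3.028 − 2.2 = 0.8277 mm of expansion remains to be suppressed by the wall.
So σ = E(δ_free − g)/L = 199×10³ × 0.8277/1225 = 134.5 MPa.
P = σA = 134.5 × 2625 = 353 kN.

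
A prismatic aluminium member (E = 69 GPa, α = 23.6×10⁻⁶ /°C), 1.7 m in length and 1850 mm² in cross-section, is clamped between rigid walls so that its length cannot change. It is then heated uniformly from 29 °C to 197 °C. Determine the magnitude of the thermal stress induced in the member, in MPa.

The supports are rigid, so the total axial strain is zero. The restrained thermal strain is ε = αΔT = 23.6×10⁻⁶ × 168 = 3964.8×10⁻⁶.
σ = EαΔT = 69×10³ × 23.6×10⁻⁶ × 168 = 273.6 MPa (compressive; the member is trying to expand).

σ ≈ 274 MPa (compressive)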